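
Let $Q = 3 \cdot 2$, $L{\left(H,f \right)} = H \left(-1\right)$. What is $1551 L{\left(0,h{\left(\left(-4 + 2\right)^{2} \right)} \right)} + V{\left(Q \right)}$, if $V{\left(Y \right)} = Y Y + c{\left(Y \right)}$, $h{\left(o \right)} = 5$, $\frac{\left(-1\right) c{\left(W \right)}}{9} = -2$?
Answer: $54$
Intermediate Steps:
$c{\left(W \right)} = 18$ ($c{\left(W \right)} = \left(-9\right) \left(-2\right) = 18$)
$L{\left(H,f \right)} = - H$
$Q = 6$
$V{\left(Y \right)} = 18 + Y^{2}$ ($V{\left(Y \right)} = Y Y + 18 = Y^{2} + 18 = 18 + Y^{2}$)
$1551 L{\left(0,h{\left(\left(-4 + 2\right)^{2} \right)} \right)} + V{\left(Q \right)} = 1551 \left(\left(-1\right) 0\right) + \left(18 + 6^{2}\right) = 1551 \cdot 0 + \left(18 + 36\right) = 0 + 54 = 54$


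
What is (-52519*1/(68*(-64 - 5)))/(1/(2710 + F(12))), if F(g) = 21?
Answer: 143429389/4692 ≈ 30569.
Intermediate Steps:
(-52519*1/(68*(-64 - 5)))/(1/(2710 + F(12))) = (-52519*1/(68*(-64 - 5)))/(1/(2710 + 21)) = (-52519/(68*(-69)))/(1/2731) = (-52519/(-4692))/(1/2731) = -52519*(-1/4692)*2731 = (52519/4692)*2731 = 143429389/4692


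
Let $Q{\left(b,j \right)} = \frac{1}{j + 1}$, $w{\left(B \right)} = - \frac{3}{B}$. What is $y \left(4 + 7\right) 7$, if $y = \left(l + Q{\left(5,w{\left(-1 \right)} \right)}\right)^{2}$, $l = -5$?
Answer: $\frac{27797}{16} \approx 1737.3$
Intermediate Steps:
$Q{\left(b,j \right)} = \frac{1}{1 + j}$
$y = \frac{361}{16}$ ($y = \left(-5 + \frac{1}{1 - \frac{3}{-1}}\right)^{2} = \left(-5 + \frac{1}{1 - -3}\right)^{2} = \left(-5 + \frac{1}{1 + 3}\right)^{2} = \left(-5 + \frac{1}{4}\right)^{2} = \left(- \frac{19}{4}\right)^{2} = \frac{361}{16} \approx 22.563$)
$y \left(4 + 7\right) 7 = \frac{361 \left(4 + 7\right) 7}{16} = \frac{361 \cdot 11 \cdot 7}{16} = \frac{361}{16} \cdot 77 = \frac{27797}{16}$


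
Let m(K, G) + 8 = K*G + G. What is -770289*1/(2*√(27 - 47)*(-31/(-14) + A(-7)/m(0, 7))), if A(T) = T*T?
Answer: -5392023*I*√5/6550 ≈ -1840.8*I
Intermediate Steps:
m(K, G) = -8 + G + G*K (m(K, G) = -8 + (K*G + G) = -8 + (G*K + G) = -8 + (G + G*K) = -8 + G + G*K)
A(T) = T²
-770289*1/(2*√(27 - 47)*(-31/(-14) + A(-7)/m(0, 7))) = -770289*1/(2*√(27 - 47)*(-31/(-14) + (-7)²/(-8 + 7 + 7*0))) = -770289*(-I*√5/(20*(-31*(-1/14) + 49/(-8 + 7 + 0)))) = -770289*(-I*√5/(20*(31/14 + 49/(-1)))) = -770289*(-I*√5/(20*(31/14 + 49*(-1)))) = -770289*(-I*√5/(20*(31/14 - 49))) = -770289*7*I*√5/6550 = -5392023*I*√5/6550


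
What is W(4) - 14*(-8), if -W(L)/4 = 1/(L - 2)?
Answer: 110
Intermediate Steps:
W(L) = -4/(-2 + L) (W(L) = -4/(L - 2) = -4/(-2 + L))
W(4) - 14*(-8) = -4/(-2 + 4) - 14*(-8) = -4/2 + 112 = -4*1/2 + 112 = -2 + 112 = 110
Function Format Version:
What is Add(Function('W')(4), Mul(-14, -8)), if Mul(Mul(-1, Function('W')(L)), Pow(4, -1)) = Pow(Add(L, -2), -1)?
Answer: 110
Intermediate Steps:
Function('W')(L) = Mul(-4, Pow(Add(-2, L), -1)) (Function('W')(L) = Mul(-4, Pow(Add(L, -2), -1)) = Mul(-4, Pow(Add(-2, L), -1)))
Add(Function('W')(4), Mul(-14, -8)) = Add(Mul(-4, Pow(Add(-2, 4), -1)), Mul(-14, -8)) = Add(Mul(-4, Pow(2, -1)), 112) = Add(Mul(-4, Rational(1, 2)), 112) = Add(-2, 112) = 110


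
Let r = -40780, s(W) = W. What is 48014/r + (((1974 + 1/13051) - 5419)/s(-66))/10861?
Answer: -37279307591037/31792414668190 ≈ -1.1726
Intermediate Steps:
48014/r + (((1974 + 1/13051) - 5419)/s(-66))/10861 = 48014/(-40780) + (((1974 + 1/13051) - 5419)/(-66))/10861 = 48014*(-1/40780) + (((1974 + 1/13051) - 5419)*(-1/66))*(1/10861) = -24007/20390 + ((25762675/13051 - 5419)*(-1/66))*(1/10861) = -24007/20390 - 44960694/13051*(-1/66)*(1/10861) = -24007/20390 + (7493449/143561)*(1/10861) = -24007/20390 + 7493449/1559216021 = -37279307591037/31792414668190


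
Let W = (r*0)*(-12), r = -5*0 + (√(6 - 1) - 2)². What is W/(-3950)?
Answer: 0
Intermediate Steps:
r = (-2 + √5)² (r = 0 + (√5 - 2)² = 0 + (-2 + √5)² = (-2 + √5)² ≈ 0.055728)
W = 0 (W = ((2 - √5)²*0)*(-12) = 0*(-12) = 0)
W/(-3950) = 0/(-3950) = 0*(-1/3950) = 0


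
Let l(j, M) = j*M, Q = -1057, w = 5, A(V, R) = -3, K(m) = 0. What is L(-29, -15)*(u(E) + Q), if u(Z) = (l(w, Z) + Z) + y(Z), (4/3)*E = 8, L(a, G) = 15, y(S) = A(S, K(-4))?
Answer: -15360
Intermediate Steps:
y(S) = -3
E = 6 (E = (¾)*8 = 6)
l(j, M) = M*j
u(Z) = -3 + 6*Z (u(Z) = (Z*5 + Z) - 3 = (5*Z + Z) - 3 = 6*Z - 3 = -3 + 6*Z)
L(-29, -15)*(u(E) + Q) = 15*((-3 + 6*6) - 1057) = 15*((-3 + 36) - 1057) = 15*(33 - 1057) = 15*(-1024) = -15360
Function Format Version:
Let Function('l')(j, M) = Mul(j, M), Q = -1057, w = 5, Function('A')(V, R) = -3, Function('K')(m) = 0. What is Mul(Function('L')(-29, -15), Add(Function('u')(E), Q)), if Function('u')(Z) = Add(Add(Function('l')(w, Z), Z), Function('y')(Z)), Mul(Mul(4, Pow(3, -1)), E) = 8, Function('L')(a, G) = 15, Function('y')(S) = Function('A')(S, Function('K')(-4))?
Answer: -15360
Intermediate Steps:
Function('y')(S) = -3
E = 6 (E = Mul(Rational(3, 4), 8) = 6)
Function('l')(j, M) = Mul(M, j)
Function('u')(Z) = Add(-3, Mul(6, Z)) (Function('u')(Z) = Add(Add(Mul(Z, 5), Z), -3) = Add(Add(Mul(5, Z), Z), -3) = Add(Mul(6, Z), -3) = Add(-3, Mul(6, Z)))
Mul(Function('L')(-29, -15), Add(Function('u')(E), Q)) = Mul(15, Add(Add(-3, Mul(6, 6)), -1057)) = Mul(15, Add(Add(-3, 36), -1057)) = Mul(15, Add(33, -1057)) = Mul(15, -1024) = -15360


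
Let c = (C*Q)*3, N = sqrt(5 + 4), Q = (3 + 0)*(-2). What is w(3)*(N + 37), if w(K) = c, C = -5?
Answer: 3600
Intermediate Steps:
Q = -6 (Q = 3*(-2) = -6)
N = 3 (N = sqrt(9) = 3)
c = 90 (c = -5*(-6)*3 = 30*3 = 90)
w(K) = 90
w(3)*(N + 37) = 90*(3 + 37) = 90*40 = 3600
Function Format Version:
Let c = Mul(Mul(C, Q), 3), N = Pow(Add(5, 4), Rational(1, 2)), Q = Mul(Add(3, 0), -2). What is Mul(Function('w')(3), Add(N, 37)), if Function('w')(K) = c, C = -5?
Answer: 3600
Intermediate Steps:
Q = -6 (Q = Mul(3, -2) = -6)
N = 3 (N = Pow(9, Rational(1, 2)) = 3)
c = 90 (c = Mul(Mul(-5, -6), 3) = Mul(30, 3) = 90)
Function('w')(K) = 90
Mul(Function('w')(3), Add(N, 37)) = Mul(90, Add(3, 37)) = Mul(90, 40) = 3600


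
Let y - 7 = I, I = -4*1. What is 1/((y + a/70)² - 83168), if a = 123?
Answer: -4900/407412311 ≈ -1.2027e-5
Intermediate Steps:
I = -4
y = 3 (y = 7 - 4 = 3)
1/((y + a/70)² - 83168) = 1/((3 + 123/70)² - 83168) = 1/((333/70)² - 83168) = 1/(110889/4900 - 83168) = 1/(-407412311/4900) = -4900/407412311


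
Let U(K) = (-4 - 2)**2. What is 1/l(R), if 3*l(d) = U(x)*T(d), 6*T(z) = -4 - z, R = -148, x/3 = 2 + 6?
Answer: 1/288 ≈ 0.0034722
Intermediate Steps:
x = 24 (x = 3*(2 + 6) = 3*8 = 24)
U(K) = 36 (U(K) = (-6)**2 = 36)
T(z) = -2/3 - z/6 (T(z) = (-4 - z)/6 = -2/3 - z/6)
l(d) = -8 - 2*d (l(d) = (36*(-2/3 - d/6))/3 = (-24 - 6*d)/3 = -8 - 2*d)
1/l(R) = 1/(-8 - 2*(-148)) = 1/(-8 + 296) = 1/288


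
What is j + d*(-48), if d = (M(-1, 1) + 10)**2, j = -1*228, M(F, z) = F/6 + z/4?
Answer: -15325/3 ≈ -5108.3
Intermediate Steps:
M(F, z) = z/4 + F/6 (M(F, z) = F*(1/6) + z*(1/4) = F/6 + z/4 = z/4 + F/6)
j = -228
d = 14641/144 (d = (((1/4)*1 + (1/6)*(-1)) + 10)**2 = ((1/4 - 1/6) + 10)**2 = (1/12 + 10)**2 = (121/12)**2 = 14641/144 ≈ 101.67)
j + d*(-48) = -228 + (14641/144)*(-48) = -228 - 14641/3 = -15325/3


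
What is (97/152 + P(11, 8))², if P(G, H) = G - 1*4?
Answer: 1347921/23104 ≈ 58.341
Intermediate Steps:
P(G, H) = -4 + G (P(G, H) = G - 4 = -4 + G)
(97/152 + P(11, 8))² = (97/152 + (-4 + 11))² = (97*(1/152) + 7)² = (97/152 + 7)² = (1161/152)² = 1347921/23104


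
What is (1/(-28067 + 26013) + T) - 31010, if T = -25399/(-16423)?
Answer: -95091207027/3066622 ≈ -31008.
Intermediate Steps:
T = 2309/1493 (T = -25399*(-1/16423) = 2309/1493 ≈ 1.5466)
(1/(-28067 + 26013) + T) - 31010 = (1/(-28067 + 26013) + 2309/1493) - 31010 = (1/(-2054) + 2309/1493) - 31010 = (-1/2054 + 2309/1493) - 31010 = 4741193/3066622 - 31010 = -95091207027/3066622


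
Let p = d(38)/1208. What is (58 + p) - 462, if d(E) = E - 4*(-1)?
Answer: -243995/604 ≈ -403.97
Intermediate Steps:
d(E) = 4 + E (d(E) = E + 4 = 4 + E)
p = 21/604 (p = (4 + 38)/1208 = 42*(1/1208) = 21/604 ≈ 0.034768)
(58 + p) - 462 = (58 + 21/604) - 462 = 35053/604 - 462 = -243995/604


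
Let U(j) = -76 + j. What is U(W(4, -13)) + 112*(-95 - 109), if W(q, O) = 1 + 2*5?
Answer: -22913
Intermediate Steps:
W(q, O) = 11 (W(q, O) = 1 + 10 = 11)
U(W(4, -13)) + 112*(-95 - 109) = (-76 + 11) + 112*(-95 - 109) = -65 + 112*(-204) = -65 - 22848 = -22913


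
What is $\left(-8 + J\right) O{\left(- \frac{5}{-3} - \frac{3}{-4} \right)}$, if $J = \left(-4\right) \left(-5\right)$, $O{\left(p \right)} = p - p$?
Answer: $0$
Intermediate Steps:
$O{\left(p \right)} = 0$
$J = 20$
$\left(-8 + J\right) O{\left(- \frac{5}{-3} - \frac{3}{-4} \right)} = \left(-8 + 20\right) 0 = 12 \cdot 0 = 0$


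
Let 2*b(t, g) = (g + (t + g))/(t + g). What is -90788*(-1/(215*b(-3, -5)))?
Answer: 1452608/2795 ≈ 519.72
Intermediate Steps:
b(t, g) = (t + 2*g)/(2*(g + t)) (b(t, g) = ((g + (t + g))/(t + g))/2 = ((g + (g + t))/(g + t))/2 = ((t + 2*g)/(g + t))/2 = (t + 2*g)/(2*(g + t)))
-90788*(-1/(215*b(-3, -5))) = -90788*(-(-5 - 3)/(215*(-5 + (½)*(-3)))) = -90788*8/(215*(-5 - 3/2)) = -90788/((-(-215)*(-13)/(8*2))) = -90788/((-215*13/16)) = -90788/(-2795/16) = -90788*(-16/2795) = 1452608/2795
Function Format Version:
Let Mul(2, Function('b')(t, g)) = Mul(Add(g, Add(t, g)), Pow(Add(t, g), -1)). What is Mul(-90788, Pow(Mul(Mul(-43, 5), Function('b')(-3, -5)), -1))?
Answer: Rational(1452608, 2795) ≈ 519.72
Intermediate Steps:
Function('b')(t, g) = Mul(Rational(1, 2), Pow(Add(g, t), -1), Add(t, Mul(2, g))) (Function('b')(t, g) = Mul(Rational(1, 2), Mul(Add(g, Add(t, g)), Pow(Add(t, g), -1))) = Mul(Rational(1, 2), Mul(Add(g, Add(g, t)), Pow(Add(g, t), -1))) = Mul(Rational(1, 2), Mul(Add(t, Mul(2, g)), Pow(Add(g, t), -1))) = Mul(Rational(1, 2), Mul(Pow(Add(g, t), -1), Add(t, Mul(2, g)))) = Mul(Rational(1, 2), Pow(Add(g, t), -1), Add(t, Mul(2, g))))
Mul(-90788, Pow(Mul(Mul(-43, 5), Function('b')(-3, -5)), -1)) = Mul(-90788, Pow(Mul(Mul(-43, 5), Mul(Pow(Add(-5, -3), -1), Add(-5, Mul(Rational(1, 2), -3)))), -1)) = Mul(-90788, Pow(Mul(-215, Mul(Pow(-8, -1), Add(-5, Rational(-3, 2)))), -1)) = Mul(-90788, Pow(Mul(-215, Mul(Rational(-1, 8), Rational(-13, 2))), -1)) = Mul(-90788, Pow(Mul(-215, Rational(13, 16)), -1)) = Mul(-90788, Pow(Rational(-2795, 16), -1)) = Mul(-90788, Rational(-16, 2795)) = Rational(1452608, 2795)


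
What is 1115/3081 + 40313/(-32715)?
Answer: -29242376/33598305 ≈ -0.87035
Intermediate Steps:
1115/3081 + 40313/(-32715) = 1115*(1/3081) + 40313*(-1/32715) = 1115/3081 - 40313/32715 = -29242376/33598305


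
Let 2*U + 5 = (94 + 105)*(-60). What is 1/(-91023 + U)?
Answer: -2/193991 ≈ -1.0310e-5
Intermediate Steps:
U = -11945/2 (U = -5/2 + ((94 + 105)*(-60))/2 = -5/2 + (199*(-60))/2 = -5/2 + (1/2)*(-11940) = -5/2 - 5970 = -11945/2 ≈ -5972.5)
1/(-91023 + U) = 1/(-91023 - 11945/2) = 1/(-193991/2) = -2/193991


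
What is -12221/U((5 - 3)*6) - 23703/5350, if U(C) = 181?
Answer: -69672593/968350 ≈ -71.950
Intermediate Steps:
-12221/U((5 - 3)*6) - 23703/5350 = -12221/181 - 23703/5350 = -69672593/968350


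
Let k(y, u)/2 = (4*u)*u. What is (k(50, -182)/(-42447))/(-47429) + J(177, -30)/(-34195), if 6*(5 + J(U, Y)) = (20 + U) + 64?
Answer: -19556434553/19669147314510 ≈ -0.00099427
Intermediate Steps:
k(y, u) = 8*u² (k(y, u) = 2*((4*u)*u) = 2*(4*u²) = 8*u²)
J(U, Y) = 9 + U/6 (J(U, Y) = -5 + ((20 + U) + 64)/6 = -5 + (84 + U)/6 = -5 + (14 + U/6) = 9 + U/6)
(k(50, -182)/(-42447))/(-47429) + J(177, -30)/(-34195) = ((8*(-182)²)/(-42447))/(-47429) + (9 + (⅙)*177)/(-34195) = ((8*33124)*(-1/42447))*(-1/47429) + (9 + 59/2)*(-1/34195) = (264992*(-1/42447))*(-1/47429) + (77/2)*(-1/34195) = -264992/42447*(-1/47429) - 11/9770 = 264992/2013218763 - 11/9770 = -19556434553/19669147314510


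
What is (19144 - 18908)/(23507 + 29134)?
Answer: 236/52641 ≈ 0.0044832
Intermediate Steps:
(19144 - 18908)/(23507 + 29134) = 236/52641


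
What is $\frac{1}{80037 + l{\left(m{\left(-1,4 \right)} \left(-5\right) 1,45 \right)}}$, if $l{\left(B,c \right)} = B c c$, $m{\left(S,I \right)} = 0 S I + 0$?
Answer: $\frac{1}{80037} \approx 1.2494 \cdot 10^{-5}$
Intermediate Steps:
$m{\left(S,I \right)} = 0$ ($m{\left(S,I \right)} = 0 I + 0 = 0 + 0 = 0$)
$l{\left(B,c \right)} = B c^{2}$
$\frac{1}{80037 + l{\left(m{\left(-1,4 \right)} \left(-5\right) 1,45 \right)}} = \frac{1}{80037 + 0 \left(-5\right) 1 \cdot 45^{2}} = \frac{1}{80037 + 0 \cdot 1 \cdot 2025} = \frac{1}{80037 + 0 \cdot 2025} = \frac{1}{80037 + 0} = \frac{1}{80037}$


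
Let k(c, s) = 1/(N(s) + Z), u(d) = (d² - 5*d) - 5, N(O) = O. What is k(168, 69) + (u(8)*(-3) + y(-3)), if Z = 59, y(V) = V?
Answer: -7679/128 ≈ -59.992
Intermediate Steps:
u(d) = -5 + d² - 5*d
k(c, s) = 1/(59 + s) (k(c, s) = 1/(s + 59) = 1/(59 + s))
k(168, 69) + (u(8)*(-3) + y(-3)) = 1/(59 + 69) + ((-5 + 8² - 5*8)*(-3) - 3) = 1/128 + ((-5 + 64 - 40)*(-3) - 3) = 1/128 + (19*(-3) - 3) = 1/128 + (-57 - 3) = 1/128 - 60 = -7679/128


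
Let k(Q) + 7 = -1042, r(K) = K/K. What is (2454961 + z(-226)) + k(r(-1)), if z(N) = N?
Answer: 2453686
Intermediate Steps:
r(K) = 1
k(Q) = -1049 (k(Q) = -7 - 1042 = -1049)
(2454961 + z(-226)) + k(r(-1)) = (2454961 - 226) - 1049 = 2454735 - 1049 = 2453686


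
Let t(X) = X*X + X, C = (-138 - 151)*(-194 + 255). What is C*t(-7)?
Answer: -740418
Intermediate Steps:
C = -17629 (C = -289*61 = -17629)
t(X) = X + X² (t(X) = X² + X = X + X²)
C*t(-7) = -(-123403)*(1 - 7) = -(-123403)*(-6) = -17629*42 = -740418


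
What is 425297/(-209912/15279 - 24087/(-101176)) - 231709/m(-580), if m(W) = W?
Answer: -376487004807237589/12104618118620 ≈ -31103.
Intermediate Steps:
425297/(-209912/15279 - 24087/(-101176)) - 231709/m(-580) = 425297/(-209912/15279 - 24087/(-101176)) - 231709/(-580) = 425297/(-209912*1/15279 - 24087*(-1/101176)) - 231709*(-1/580) = 425297/(-209912/15279 + 24087/101176) + 231709/580 = 425297/(-20870031239/1545868104) + 231709/580 = 425297*(-1545868104/20870031239) + 231709/580 = -657453067026888/20870031239 + 231709/580 = -376487004807237589/12104618118620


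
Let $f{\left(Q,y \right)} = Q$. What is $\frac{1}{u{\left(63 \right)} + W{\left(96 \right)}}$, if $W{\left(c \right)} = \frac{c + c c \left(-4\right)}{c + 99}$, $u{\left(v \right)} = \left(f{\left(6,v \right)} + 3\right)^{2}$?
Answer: $- \frac{65}{6991} \approx -0.0092977$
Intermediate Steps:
$u{\left(v \right)} = 81$ ($u{\left(v \right)} = \left(6 + 3\right)^{2} = 9^{2} = 81$)
$W{\left(c \right)} = \frac{c - 4 c^{2}}{99 + c}$ ($W{\left(c \right)} = \frac{c + c^{2} \left(-4\right)}{99 + c} = \frac{c - 4 c^{2}}{99 + c}$)
$\frac{1}{u{\left(63 \right)} + W{\left(96 \right)}} = \frac{1}{81 + \frac{96 \left(1 - 384\right)}{99 + 96}} = \frac{1}{81 + \frac{96 \left(1 - 384\right)}{195}} = \frac{1}{81 + 96 \cdot \frac{1}{195} \left(-383\right)} = \frac{1}{81 - \frac{12256}{65}} = \frac{1}{- \frac{6991}{65}} = - \frac{65}{6991}$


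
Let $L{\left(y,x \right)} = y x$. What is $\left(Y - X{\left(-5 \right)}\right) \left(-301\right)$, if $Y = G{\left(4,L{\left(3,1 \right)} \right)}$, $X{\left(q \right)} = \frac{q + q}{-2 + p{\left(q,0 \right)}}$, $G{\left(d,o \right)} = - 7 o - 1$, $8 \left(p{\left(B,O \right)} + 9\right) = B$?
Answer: $\frac{639926}{93} \approx 6880.9$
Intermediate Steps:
$p{\left(B,O \right)} = -9 + \frac{B}{8}$
$L{\left(y,x \right)} = x y$
$G{\left(d,o \right)} = -1 - 7 o$
$X{\left(q \right)} = \frac{2 q}{-11 + \frac{q}{8}}$ ($X{\left(q \right)} = \frac{q + q}{-2 + \left(-9 + \frac{q}{8}\right)} = \frac{2 q}{-11 + \frac{q}{8}}$)
$Y = -22$ ($Y = -1 - 7 \cdot 1 \cdot 3 = -1 - 21 = -22$)
$\left(Y - X{\left(-5 \right)}\right) \left(-301\right) = \left(-22 - 16 \left(-5\right) \frac{1}{-88 - 5}\right) \left(-301\right) = \left(-22 - 16 \left(-5\right) \frac{1}{-93}\right) \left(-301\right) = \left(-22 - 16 \left(-5\right) \left(- \frac{1}{93}\right)\right) \left(-301\right) = \left(-22 - \frac{80}{93}\right) \left(-301\right) = \left(- \frac{2126}{93}\right) \left(-301\right) = \frac{639926}{93}$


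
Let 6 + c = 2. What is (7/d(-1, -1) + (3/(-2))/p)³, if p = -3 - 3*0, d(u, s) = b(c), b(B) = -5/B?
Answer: 226981/1000 ≈ 226.98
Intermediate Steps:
c = -4 (c = -6 + 2 = -4)
d(u, s) = 5/4 (d(u, s) = -5/(-4) = -5*(-¼) = 5/4)
p = -3 (p = -3 + 0 = -3)
(7/d(-1, -1) + (3/(-2))/p)³ = (7/(5/4) + (3/(-2))/(-3))³ = (7*(⅘) + (3*(-½))*(-⅓))³ = (28/5 - 3/2*(-⅓))³ = (28/5 + ½)³ = (61/10)³ = 226981/1000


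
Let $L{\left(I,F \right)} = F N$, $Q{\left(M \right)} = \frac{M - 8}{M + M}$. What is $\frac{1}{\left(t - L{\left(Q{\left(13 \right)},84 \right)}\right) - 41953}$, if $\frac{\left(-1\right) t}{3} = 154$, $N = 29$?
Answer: $- \frac{1}{44851} \approx -2.2296 \cdot 10^{-5}$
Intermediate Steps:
$t = -462$ ($t = \left(-3\right) 154 = -462$)
$Q{\left(M \right)} = \frac{-8 + M}{2 M}$
$L{\left(I,F \right)} = 29 F$ ($L{\left(I,F \right)} = F 29 = 29 F$)
$\frac{1}{\left(t - L{\left(Q{\left(13 \right)},84 \right)}\right) - 41953} = \frac{1}{\left(-462 - 29 \cdot 84\right) - 41953} = \frac{1}{\left(-462 - 2436\right) - 41953} = \frac{1}{-2898 - 41953} = \frac{1}{-44851} = - \frac{1}{44851}$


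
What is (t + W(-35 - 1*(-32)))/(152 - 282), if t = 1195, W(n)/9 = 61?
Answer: -872/65 ≈ -13.415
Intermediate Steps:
W(n) = 549 (W(n) = 9*61 = 549)
(t + W(-35 - 1*(-32)))/(152 - 282) = (1195 + 549)/(152 - 282) = 1744/(-130) = 1744*(-1/130) = -872/65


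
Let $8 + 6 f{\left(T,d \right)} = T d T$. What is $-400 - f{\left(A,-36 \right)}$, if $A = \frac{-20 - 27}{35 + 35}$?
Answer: $- \frac{2910319}{7350} \approx -395.96$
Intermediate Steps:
$A = - \frac{47}{70} \approx -0.67143$
$f{\left(T,d \right)} = - \frac{4}{3} + \frac{d T^{2}}{6}$ ($f{\left(T,d \right)} = - \frac{4}{3} + \frac{T d T}{6} = - \frac{4}{3} + \frac{d T^{2}}{6}$)
$-400 - f{\left(A,-36 \right)} = -400 - \left(- \frac{4}{3} + \frac{1}{6} \left(-36\right) \left(- \frac{47}{70}\right)^{2}\right) = -400 - \left(- \frac{4}{3} + \frac{1}{6} \left(-36\right) \frac{2209}{4900}\right) = -400 - \left(- \frac{4}{3} - \frac{6627}{2450}\right) = -400 - - \frac{29681}{7350} = -400 + \frac{29681}{7350} = - \frac{2910319}{7350}$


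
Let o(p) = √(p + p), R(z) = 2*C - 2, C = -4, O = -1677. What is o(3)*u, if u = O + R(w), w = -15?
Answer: -1687*√6 ≈ -4132.3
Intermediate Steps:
R(z) = -10 (R(z) = 2*(-4) - 2 = -8 - 2 = -10)
u = -1687 (u = -1677 - 10 = -1687)
o(p) = √2*√p (o(p) = √(2*p) = √2*√p)
o(3)*u = (√2*√3)*(-1687) = √6*(-1687) = -1687*√6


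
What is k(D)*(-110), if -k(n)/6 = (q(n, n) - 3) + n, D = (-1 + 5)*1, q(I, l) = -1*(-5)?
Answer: 3960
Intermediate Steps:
q(I, l) = 5
D = 4 (D = 4*1 = 4)
k(n) = -12 - 6*n (k(n) = -6*((5 - 3) + n) = -6*(2 + n) = -12 - 6*n)
k(D)*(-110) = (-12 - 6*4)*(-110) = (-12 - 24)*(-110) = -36*(-110) = 3960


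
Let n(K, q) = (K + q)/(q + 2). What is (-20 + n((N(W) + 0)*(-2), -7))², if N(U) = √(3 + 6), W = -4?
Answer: 7569/25 ≈ 302.76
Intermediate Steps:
N(U) = 3 (N(U) = √9 = 3)
n(K, q) = (K + q)/(2 + q)
(-20 + n((N(W) + 0)*(-2), -7))² = (-20 + ((3 + 0)*(-2) - 7)/(2 - 7))² = (-20 + (3*(-2) - 7)/(-5))² = (-20 - (-6 - 7)/5)² = (-20 - ⅕*(-13))² = (-20 + 13/5)² = (-87/5)² = 7569/25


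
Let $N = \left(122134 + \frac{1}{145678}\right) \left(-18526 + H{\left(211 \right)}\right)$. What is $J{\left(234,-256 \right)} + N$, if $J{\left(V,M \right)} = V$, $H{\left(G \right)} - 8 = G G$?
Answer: $\frac{462651568977211}{145678} \approx 3.1758 \cdot 10^{9}$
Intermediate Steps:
$H{\left(G \right)} = 8 + G^{2}$ ($H{\left(G \right)} = 8 + G G = 8 + G^{2}$)
$N = \frac{462651534888559}{145678}$ ($N = \left(122134 + \frac{1}{145678}\right) \left(-18526 + \left(8 + 211^{2}\right)\right) = \left(122134 + \frac{1}{145678}\right) \left(-18526 + \left(8 + 44521\right)\right) = \frac{17792236853 \left(-18526 + 44529\right)}{145678} = \frac{17792236853}{145678} \cdot 26003 = \frac{462651534888559}{145678} \approx 3.1758 \cdot 10^{9}$)
$J{\left(234,-256 \right)} + N = 234 + \frac{462651534888559}{145678} = \frac{462651568977211}{145678}$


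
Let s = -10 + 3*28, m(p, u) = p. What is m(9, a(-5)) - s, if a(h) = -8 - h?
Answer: -65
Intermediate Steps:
s = 74 (s = -10 + 84 = 74)
m(9, a(-5)) - s = 9 - 1*74 = 9 - 74 = -65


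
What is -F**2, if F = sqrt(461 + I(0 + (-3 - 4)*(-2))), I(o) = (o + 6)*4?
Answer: -541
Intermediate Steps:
I(o) = 24 + 4*o (I(o) = (6 + o)*4 = 24 + 4*o)
F = sqrt(541) (F = sqrt(461 + (24 + 4*(0 + (-3 - 4)*(-2)))) = sqrt(461 + (24 + 4*(0 - 7*(-2)))) = sqrt(461 + (24 + 4*(0 + 14))) = sqrt(461 + (24 + 4*14)) = sqrt(461 + (24 + 56)) = sqrt(461 + 80) = sqrt(541) ≈ 23.259)
-F**2 = -(sqrt(541))**2 = -1*541 = -541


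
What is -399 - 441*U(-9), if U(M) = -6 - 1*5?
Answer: 4452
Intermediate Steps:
U(M) = -11 (U(M) = -6 - 5 = -11)
-399 - 441*U(-9) = -399 - 441*(-11) = -399 + 4851 = 4452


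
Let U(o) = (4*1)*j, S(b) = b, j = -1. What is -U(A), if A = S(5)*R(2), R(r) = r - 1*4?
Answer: 4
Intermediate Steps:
R(r) = -4 + r (R(r) = r - 4 = -4 + r)
A = -10 (A = 5*(-4 + 2) = 5*(-2) = -10)
U(o) = -4 (U(o) = (4*1)*(-1) = 4*(-1) = -4)
-U(A) = -1*(-4) = 4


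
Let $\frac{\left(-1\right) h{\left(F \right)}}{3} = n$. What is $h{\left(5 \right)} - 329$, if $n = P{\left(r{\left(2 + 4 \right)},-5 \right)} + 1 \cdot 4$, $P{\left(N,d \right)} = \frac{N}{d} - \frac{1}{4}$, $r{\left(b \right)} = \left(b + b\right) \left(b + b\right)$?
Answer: $- \frac{5077}{20} \approx -253.85$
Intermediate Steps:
$r{\left(b \right)} = 4 b^{2}$ ($r{\left(b \right)} = 2 b 2 b = 4 b^{2}$)
$P{\left(N,d \right)} = - \frac{1}{4} + \frac{N}{d}$ ($P{\left(N,d \right)} = \frac{N}{d} - \frac{1}{4} = - \frac{1}{4} + \frac{N}{d}$)
$n = - \frac{501}{20}$ ($n = \frac{4 \left(2 + 4\right)^{2} - - \frac{5}{4}}{-5} + 1 \cdot 4 = - \frac{4 \cdot 6^{2} + \frac{5}{4}}{5} + 4 = - \frac{4 \cdot 36 + \frac{5}{4}}{5} + 4 = - \frac{144 + \frac{5}{4}}{5} + 4 = \left(- \frac{1}{5}\right) \frac{581}{4} + 4 = - \frac{581}{20} + 4 = - \frac{501}{20} \approx -25.05$)
$h{\left(F \right)} = \frac{1503}{20}$ ($h{\left(F \right)} = \left(-3\right) \left(- \frac{501}{20}\right) = \frac{1503}{20}$)
$h{\left(5 \right)} - 329 = \frac{1503}{20} - 329 = - \frac{5077}{20}$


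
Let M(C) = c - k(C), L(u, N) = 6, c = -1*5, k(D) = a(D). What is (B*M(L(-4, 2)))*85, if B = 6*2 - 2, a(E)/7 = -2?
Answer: 7650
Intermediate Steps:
a(E) = -14 (a(E) = 7*(-2) = -14)
k(D) = -14
c = -5
B = 10 (B = 12 - 2 = 10)
M(C) = 9 (M(C) = -5 - 1*(-14) = -5 + 14 = 9)
(B*M(L(-4, 2)))*85 = (10*9)*85 = 90*85 = 7650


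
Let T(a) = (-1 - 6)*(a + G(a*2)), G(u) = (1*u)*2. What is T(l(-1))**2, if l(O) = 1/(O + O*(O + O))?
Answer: 1225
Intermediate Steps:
G(u) = 2*u (G(u) = u*2 = 2*u)
l(O) = 1/(O + 2*O**2) (l(O) = 1/(O + O*(2*O)) = 1/(O + 2*O**2))
T(a) = -35*a (T(a) = (-1 - 6)*(a + 2*(a*2)) = -7*(a + 2*(2*a)) = -7*(a + 4*a) = -35*a)
T(l(-1))**2 = (-35/((-1)*(1 + 2*(-1))))**2 = (-(-35)/(1 - 2))**2 = (-(-35)/(-1))**2 = (-(-35)*(-1))**2 = (-35*1)**2 = (-35)**2 = 1225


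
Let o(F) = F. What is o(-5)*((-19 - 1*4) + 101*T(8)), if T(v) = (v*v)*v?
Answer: -258445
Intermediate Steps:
T(v) = v³ (T(v) = v²*v = v³)
o(-5)*((-19 - 1*4) + 101*T(8)) = -5*((-19 - 1*4) + 101*8³) = -5*((-19 - 4) + 101*512) = -5*(-23 + 51712) = -5*51689 = -258445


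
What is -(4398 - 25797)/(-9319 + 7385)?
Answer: -21399/1934 ≈ -11.065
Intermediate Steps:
-(4398 - 25797)/(-9319 + 7385) = -(-21399)/(-1934) = -(-21399)*(-1)/1934 = -1*21399/1934 = -21399/1934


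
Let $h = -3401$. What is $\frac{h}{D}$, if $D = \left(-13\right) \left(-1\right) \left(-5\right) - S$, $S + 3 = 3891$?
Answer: $\frac{3401}{3953} \approx 0.86036$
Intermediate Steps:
$S = 3888$ ($S = -3 + 3891 = 3888$)
$D = -3953$ ($D = \left(-13\right) \left(-1\right) \left(-5\right) - 3888 = 13 \left(-5\right) - 3888 = -65 - 3888 = -3953$)
$\frac{h}{D} = - \frac{3401}{-3953} = \left(-3401\right) \left(- \frac{1}{3953}\right) = \frac{3401}{3953}$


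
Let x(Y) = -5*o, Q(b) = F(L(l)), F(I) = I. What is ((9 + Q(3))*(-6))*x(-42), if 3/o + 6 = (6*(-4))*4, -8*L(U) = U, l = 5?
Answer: -1005/136 ≈ -7.3897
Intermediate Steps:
L(U) = -U/8
Q(b) = -5/8 (Q(b) = -⅛*5 = -5/8)
o = -1/34 (o = 3/(-6 + (6*(-4))*4) = 3/(-6 - 24*4) = 3/(-6 - 96) = 3/(-102) = 3*(-1/102) = -1/34 ≈ -0.029412)
x(Y) = 5/34 (x(Y) = -5*(-1/34) = 5/34)
((9 + Q(3))*(-6))*x(-42) = ((9 - 5/8)*(-6))*(5/34) = ((67/8)*(-6))*(5/34) = -201/4*5/34 = -1005/136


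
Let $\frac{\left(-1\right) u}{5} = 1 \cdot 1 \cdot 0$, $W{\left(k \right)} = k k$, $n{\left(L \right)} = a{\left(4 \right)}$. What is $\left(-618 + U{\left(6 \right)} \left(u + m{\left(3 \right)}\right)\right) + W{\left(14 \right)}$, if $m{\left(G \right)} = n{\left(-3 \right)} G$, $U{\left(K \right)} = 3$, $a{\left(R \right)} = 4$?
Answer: $-386$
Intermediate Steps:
$n{\left(L \right)} = 4$
$W{\left(k \right)} = k^{2}$
$m{\left(G \right)} = 4 G$
$u = 0$ ($u = - 5 \cdot 1 \cdot 1 \cdot 0 = - 5 \cdot 1 \cdot 0 = \left(-5\right) 0 = 0$)
$\left(-618 + U{\left(6 \right)} \left(u + m{\left(3 \right)}\right)\right) + W{\left(14 \right)} = \left(-618 + 3 \left(0 + 4 \cdot 3\right)\right) + 14^{2} = \left(-618 + 3 \left(0 + 12\right)\right) + 196 = \left(-618 + 3 \cdot 12\right) + 196 = \left(-618 + 36\right) + 196 = -582 + 196 = -386$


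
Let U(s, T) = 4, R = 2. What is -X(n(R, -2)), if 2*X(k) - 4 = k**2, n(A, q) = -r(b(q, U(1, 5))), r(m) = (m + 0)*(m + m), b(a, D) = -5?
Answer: -1252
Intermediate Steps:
r(m) = 2*m**2 (r(m) = m*(2*m) = 2*m**2)
n(A, q) = -50 (n(A, q) = -2*(-5)**2 = -2*25 = -1*50 = -50)
X(k) = 2 + k**2/2
-X(n(R, -2)) = -(2 + (1/2)*(-50)**2) = -(2 + (1/2)*2500) = -(2 + 1250) = -1*1252 = -1252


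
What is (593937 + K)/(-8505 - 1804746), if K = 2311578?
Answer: -968505/604417 ≈ -1.6024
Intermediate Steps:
(593937 + K)/(-8505 - 1804746) = (593937 + 2311578)/(-8505 - 1804746) = 2905515/(-1813251) = 2905515*(-1/1813251) = -968505/604417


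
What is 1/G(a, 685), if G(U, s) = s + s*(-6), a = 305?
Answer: -1/3425 ≈ -0.00029197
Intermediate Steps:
G(U, s) = -5*s (G(U, s) = s - 6*s = -5*s)
1/G(a, 685) = 1/(-5*685) = 1/(-3425) = -1/3425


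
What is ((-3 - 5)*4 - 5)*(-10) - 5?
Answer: 365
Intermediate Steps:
((-3 - 5)*4 - 5)*(-10) - 5 = (-8*4 - 5)*(-10) - 5 = (-32 - 5)*(-10) - 5 = -37*(-10) - 5 = 370 - 5 = 365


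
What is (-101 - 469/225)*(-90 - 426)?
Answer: 3989368/75 ≈ 53192.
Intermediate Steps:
(-101 - 469/225)*(-90 - 426) = (-101 - 469*1/225)*(-516) = (-101 - 469/225)*(-516) = -23194/225*(-516) = 3989368/75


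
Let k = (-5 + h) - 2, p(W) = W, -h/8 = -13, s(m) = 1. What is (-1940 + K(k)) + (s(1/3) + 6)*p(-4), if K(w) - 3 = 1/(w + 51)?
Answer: -290819/148 ≈ -1965.0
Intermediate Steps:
h = 104 (h = -8*(-13) = 104)
k = 97 (k = (-5 + 104) - 2 = 99 - 2 = 97)
K(w) = 3 + 1/(51 + w) (K(w) = 3 + 1/(w + 51) = 3 + 1/(51 + w))
(-1940 + K(k)) + (s(1/3) + 6)*p(-4) = (-1940 + (154 + 3*97)/(51 + 97)) + (1 + 6)*(-4) = (-1940 + (154 + 291)/148) + 7*(-4) = (-1940 + (1/148)*445) - 28 = (-1940 + 445/148) - 28 = -286675/148 - 28 = -290819/148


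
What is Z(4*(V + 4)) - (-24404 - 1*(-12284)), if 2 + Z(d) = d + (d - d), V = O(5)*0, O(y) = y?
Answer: 12134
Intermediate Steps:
V = 0 (V = 5*0 = 0)
Z(d) = -2 + d (Z(d) = -2 + (d + (d - d)) = -2 + (d + 0) = -2 + d)
Z(4*(V + 4)) - (-24404 - 1*(-12284)) = (-2 + 4*(0 + 4)) - (-24404 - 1*(-12284)) = (-2 + 4*4) - (-24404 + 12284) = (-2 + 16) - 1*(-12120) = 14 + 12120 = 12134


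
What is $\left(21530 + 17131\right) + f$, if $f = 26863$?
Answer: $65524$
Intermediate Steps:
$\left(21530 + 17131\right) + f = \left(21530 + 17131\right) + 26863 = 38661 + 26863 = 65524$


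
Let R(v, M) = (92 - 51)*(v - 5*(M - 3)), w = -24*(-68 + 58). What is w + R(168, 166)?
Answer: -26287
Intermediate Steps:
w = 240 (w = -24*(-10) = 240)
R(v, M) = 615 - 205*M + 41*v (R(v, M) = 41*(v - 5*(-3 + M)) = 41*(v + (15 - 5*M)) = 41*(15 + v - 5*M) = 615 - 205*M + 41*v)
w + R(168, 166) = 240 + (615 - 205*166 + 41*168) = 240 + (615 - 34030 + 6888) = 240 - 26527 = -26287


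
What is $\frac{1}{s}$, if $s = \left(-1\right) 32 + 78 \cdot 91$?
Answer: $\frac{1}{7066} \approx 0.00014152$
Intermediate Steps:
$s = 7066$ ($s = -32 + 7098 = 7066$)
$\frac{1}{s} = \frac{1}{7066}$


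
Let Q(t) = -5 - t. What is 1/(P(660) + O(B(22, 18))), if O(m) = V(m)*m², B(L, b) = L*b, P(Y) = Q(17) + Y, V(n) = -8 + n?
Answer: 1/60845246 ≈ 1.6435e-8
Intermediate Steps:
P(Y) = -22 + Y (P(Y) = (-5 - 1*17) + Y = (-5 - 17) + Y = -22 + Y)
O(m) = m²*(-8 + m) (O(m) = (-8 + m)*m² = m²*(-8 + m))
1/(P(660) + O(B(22, 18))) = 1/((-22 + 660) + (22*18)²*(-8 + 22*18)) = 1/(638 + 396²*(-8 + 396)) = 1/(638 + 156816*388) = 1/(638 + 60844608) = 1/60845246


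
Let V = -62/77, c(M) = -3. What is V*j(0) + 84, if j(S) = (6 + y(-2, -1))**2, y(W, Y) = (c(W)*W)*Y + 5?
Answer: 4918/77 ≈ 63.870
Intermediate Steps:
V = -62/77 (V = -62*1/77 = -62/77 ≈ -0.80519)
y(W, Y) = 5 - 3*W*Y (y(W, Y) = (-3*W)*Y + 5 = -3*W*Y + 5 = 5 - 3*W*Y)
j(S) = 25 (j(S) = (6 + (5 - 3*(-2)*(-1)))**2 = (6 + (5 - 6))**2 = (6 - 1)**2 = 5**2 = 25)
V*j(0) + 84 = -62/77*25 + 84 = -1550/77 + 84 = 4918/77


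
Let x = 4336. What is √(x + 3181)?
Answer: √7517 ≈ 86.701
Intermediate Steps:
√(x + 3181) = √(4336 + 3181) = √7517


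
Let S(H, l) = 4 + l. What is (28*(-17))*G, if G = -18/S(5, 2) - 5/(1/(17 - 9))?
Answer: 20468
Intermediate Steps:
G = -43 (G = -18/(4 + 2) - 5/(1/(17 - 9)) = -18/6 - 5/(1/8) = -18*⅙ - 5/⅛ = -3 - 5*8 = -3 - 40 = -43)
(28*(-17))*G = (28*(-17))*(-43) = -476*(-43) = 20468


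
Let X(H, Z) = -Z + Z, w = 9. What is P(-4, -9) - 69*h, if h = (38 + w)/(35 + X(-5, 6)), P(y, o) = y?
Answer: -3383/35 ≈ -96.657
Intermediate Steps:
X(H, Z) = 0
h = 47/35 (h = (38 + 9)/(35 + 0) = 47/35 ≈ 1.3429)
P(-4, -9) - 69*h = -4 - 69*47/35 = -4 - 3243/35 = -3383/35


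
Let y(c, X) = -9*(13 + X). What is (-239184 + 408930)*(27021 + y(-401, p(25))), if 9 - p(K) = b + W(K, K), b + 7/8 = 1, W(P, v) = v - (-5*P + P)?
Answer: 18977008689/4 ≈ 4.7442e+9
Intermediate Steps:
W(P, v) = v + 4*P (W(P, v) = v - (-4)*P = v + 4*P)
b = 1/8 (b = -7/8 + 1 = 1/8 ≈ 0.12500)
p(K) = 71/8 - 5*K (p(K) = 9 - (1/8 + (K + 4*K)) = 9 - (1/8 + 5*K) = 9 + (-1/8 - 5*K) = 71/8 - 5*K)
y(c, X) = -117 - 9*X
(-239184 + 408930)*(27021 + y(-401, p(25))) = (-239184 + 408930)*(27021 + (-117 - 9*(71/8 - 5*25))) = 169746*(27021 + (-117 - 9*(71/8 - 125))) = 169746*(27021 + (-117 - 9*(-929/8))) = 169746*(27021 + (-117 + 8361/8)) = 169746*(27021 + 7425/8) = 169746*(223593/8) = 18977008689/4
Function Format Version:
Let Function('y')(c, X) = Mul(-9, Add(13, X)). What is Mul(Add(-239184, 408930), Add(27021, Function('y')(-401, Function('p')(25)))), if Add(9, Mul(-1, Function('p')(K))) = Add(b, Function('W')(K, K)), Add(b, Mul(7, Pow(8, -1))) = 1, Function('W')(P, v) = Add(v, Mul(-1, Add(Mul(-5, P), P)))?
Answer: Rational(18977008689, 4) ≈ 4.7442e+9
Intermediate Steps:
Function('W')(P, v) = Add(v, Mul(4, P)) (Function('W')(P, v) = Add(v, Mul(-1, Mul(-4, P))) = Add(v, Mul(4, P)))
b = Rational(1, 8) (b = Add(Rational(-7, 8), 1) = Rational(1, 8) ≈ 0.12500)
Function('p')(K) = Add(Rational(71, 8), Mul(-5, K)) (Function('p')(K) = Add(9, Mul(-1, Add(Rational(1, 8), Add(K, Mul(4, K))))) = Add(9, Mul(-1, Add(Rational(1, 8), Mul(5, K)))) = Add(9, Add(Rational(-1, 8), Mul(-5, K))) = Add(Rational(71, 8), Mul(-5, K)))
Function('y')(c, X) = Add(-117, Mul(-9, X))
Mul(Add(-239184, 408930), Add(27021, Function('y')(-401, Function('p')(25)))) = Mul(Add(-239184, 408930), Add(27021, Add(-117, Mul(-9, Add(Rational(71, 8), Mul(-5, 25)))))) = Mul(169746, Add(27021, Add(-117, Mul(-9, Add(Rational(71, 8), -125))))) = Mul(169746, Add(27021, Add(-117, Mul(-9, Rational(-929, 8))))) = Mul(169746, Add(27021, Add(-117, Rational(8361, 8)))) = Mul(169746, Add(27021, Rational(7425, 8))) = Mul(169746, Rational(223593, 8)) = Rational(18977008689, 4)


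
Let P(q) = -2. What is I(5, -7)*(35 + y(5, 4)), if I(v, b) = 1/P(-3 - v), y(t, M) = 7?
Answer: -21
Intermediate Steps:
I(v, b) = -½ (I(v, b) = 1/(-2) = -½)
I(5, -7)*(35 + y(5, 4)) = -(35 + 7)/2 = -½*42 = -21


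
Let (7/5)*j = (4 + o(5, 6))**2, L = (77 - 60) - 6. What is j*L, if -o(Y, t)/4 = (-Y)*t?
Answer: 845680/7 ≈ 1.2081e+5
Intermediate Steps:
o(Y, t) = 4*Y*t (o(Y, t) = -4*(-Y)*t = -(-4)*Y*t = 4*Y*t)
L = 11 (L = 17 - 6 = 11)
j = 76880/7 (j = 5*(4 + 4*5*6)**2/7 = 5*(4 + 120)**2/7 = (5/7)*124**2 = (5/7)*15376 = 76880/7 ≈ 10983.)
j*L = (76880/7)*11 = 845680/7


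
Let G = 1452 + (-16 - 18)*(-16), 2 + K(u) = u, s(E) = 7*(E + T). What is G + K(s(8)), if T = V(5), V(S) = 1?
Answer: 2057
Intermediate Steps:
T = 1
s(E) = 7 + 7*E (s(E) = 7*(E + 1) = 7*(1 + E) = 7 + 7*E)
K(u) = -2 + u
G = 1996 (G = 1452 - 34*(-16) = 1452 + 544 = 1996)
G + K(s(8)) = 1996 + (-2 + (7 + 7*8)) = 1996 + (-2 + (7 + 56)) = 1996 + (-2 + 63) = 1996 + 61 = 2057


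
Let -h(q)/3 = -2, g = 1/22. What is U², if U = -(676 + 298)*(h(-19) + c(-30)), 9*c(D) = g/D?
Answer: 301237435453249/8820900 ≈ 3.4150e+7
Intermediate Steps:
g = 1/22 ≈ 0.045455
c(D) = 1/(198*D) (c(D) = (1/(22*D))/9 = 1/(198*D))
h(q) = 6 (h(q) = -3*(-2) = 6)
U = -17356193/2970 (U = -(676 + 298)*(6 + (1/198)/(-30)) = -974*(6 + (1/198)*(-1/30)) = -974*(6 - 1/5940) = -974*35639/5940 = -1*17356193/2970 = -17356193/2970 ≈ -5843.8)
U² = (-17356193/2970)² = 301237435453249/8820900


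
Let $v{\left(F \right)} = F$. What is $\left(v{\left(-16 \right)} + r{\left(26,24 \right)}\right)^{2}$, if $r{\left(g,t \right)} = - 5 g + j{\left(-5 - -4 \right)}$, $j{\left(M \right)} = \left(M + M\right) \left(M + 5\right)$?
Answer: $23716$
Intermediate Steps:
$j{\left(M \right)} = 2 M \left(5 + M\right)$
$r{\left(g,t \right)} = -8 - 5 g$ ($r{\left(g,t \right)} = - 5 g + 2 \left(-5 - -4\right) \left(5 - 1\right) = - 5 g + 2 \left(-5 + 4\right) \left(5 + \left(-5 + 4\right)\right) = - 5 g + 2 \left(-1\right) \left(5 - 1\right) = - 5 g + 2 \left(-1\right) 4 = - 5 g - 8 = -8 - 5 g$)
$\left(v{\left(-16 \right)} + r{\left(26,24 \right)}\right)^{2} = \left(-16 - 138\right)^{2} = \left(-154\right)^{2} = 23716$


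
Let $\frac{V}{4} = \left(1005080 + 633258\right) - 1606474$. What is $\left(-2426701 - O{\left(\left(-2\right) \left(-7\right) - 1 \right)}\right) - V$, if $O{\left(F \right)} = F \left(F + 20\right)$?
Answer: $-2554586$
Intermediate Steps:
$O{\left(F \right)} = F \left(20 + F\right)$
$V = 127456$ ($V = 4 \left(\left(1005080 + 633258\right) - 1606474\right) = 4 \left(1638338 - 1606474\right) = 4 \cdot 31864 = 127456$)
$\left(-2426701 - O{\left(\left(-2\right) \left(-7\right) - 1 \right)}\right) - V = \left(-2426701 - \left(\left(-2\right) \left(-7\right) - 1\right) \left(20 - -13\right)\right) - 127456 = \left(-2426701 - \left(14 - 1\right) \left(20 + \left(14 - 1\right)\right)\right) - 127456 = \left(-2426701 - 13 \left(20 + 13\right)\right) - 127456 = \left(-2426701 - 13 \cdot 33\right) - 127456 = \left(-2426701 - 429\right) - 127456 = -2427130 - 127456 = -2554586$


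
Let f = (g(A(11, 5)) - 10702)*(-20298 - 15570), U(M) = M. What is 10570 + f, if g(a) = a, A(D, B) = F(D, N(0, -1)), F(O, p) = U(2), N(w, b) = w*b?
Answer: 383798170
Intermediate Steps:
N(w, b) = b*w
F(O, p) = 2
A(D, B) = 2
f = 383787600 (f = (2 - 10702)*(-20298 - 15570) = -10700*(-35868) = 383787600)
10570 + f = 10570 + 383787600 = 383798170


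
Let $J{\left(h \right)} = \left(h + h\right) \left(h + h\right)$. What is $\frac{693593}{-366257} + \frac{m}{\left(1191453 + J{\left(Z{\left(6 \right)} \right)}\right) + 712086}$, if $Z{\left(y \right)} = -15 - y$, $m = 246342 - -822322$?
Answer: $- \frac{930099153031}{697830560871} \approx -1.3328$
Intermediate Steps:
$m = 1068664$ ($m = 246342 + 822322 = 1068664$)
$J{\left(h \right)} = 4 h^{2}$ ($J{\left(h \right)} = 2 h 2 h = 4 h^{2}$)
$\frac{693593}{-366257} + \frac{m}{\left(1191453 + J{\left(Z{\left(6 \right)} \right)}\right) + 712086} = \frac{693593}{-366257} + \frac{1068664}{\left(1191453 + 4 \left(-15 - 6\right)^{2}\right) + 712086} = 693593 \left(- \frac{1}{366257}\right) + \frac{1068664}{\left(1191453 + 4 \left(-15 - 6\right)^{2}\right) + 712086} = - \frac{693593}{366257} + \frac{1068664}{\left(1191453 + 4 \left(-21\right)^{2}\right) + 712086} = - \frac{693593}{366257} + \frac{1068664}{\left(1191453 + 4 \cdot 441\right) + 712086} = - \frac{693593}{366257} + \frac{1068664}{\left(1191453 + 1764\right) + 712086} = - \frac{693593}{366257} + \frac{1068664}{1193217 + 712086} = - \frac{693593}{366257} + \frac{1068664}{1905303} = - \frac{930099153031}{697830560871}$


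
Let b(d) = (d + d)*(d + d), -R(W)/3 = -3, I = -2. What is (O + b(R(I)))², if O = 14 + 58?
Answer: 156816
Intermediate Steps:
R(W) = 9 (R(W) = -3*(-3) = 9)
b(d) = 4*d² (b(d) = (2*d)*(2*d) = 4*d²)
O = 72
(O + b(R(I)))² = (72 + 4*9²)² = (72 + 4*81)² = (72 + 324)² = 396² = 156816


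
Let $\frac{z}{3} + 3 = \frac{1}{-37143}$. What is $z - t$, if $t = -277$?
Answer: $\frac{3318107}{12381} \approx 268.0$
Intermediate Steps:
$z = - \frac{111430}{12381}$ ($z = -9 + \frac{3}{-37143} = -9 + 3 \left(- \frac{1}{37143}\right) = -9 - \frac{1}{12381} = - \frac{111430}{12381} \approx -9.0001$)
$z - t = - \frac{111430}{12381} - -277 = - \frac{111430}{12381} + 277 = \frac{3318107}{12381}$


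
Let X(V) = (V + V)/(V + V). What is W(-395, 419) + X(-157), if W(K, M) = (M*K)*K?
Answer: 65374476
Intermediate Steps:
X(V) = 1 (X(V) = (2*V)/((2*V)) = (2*V)*(1/(2*V)) = 1)
W(K, M) = M*K**2 (W(K, M) = (K*M)*K = M*K**2)
W(-395, 419) + X(-157) = 419*(-395)**2 + 1 = 419*156025 + 1 = 65374475 + 1 = 65374476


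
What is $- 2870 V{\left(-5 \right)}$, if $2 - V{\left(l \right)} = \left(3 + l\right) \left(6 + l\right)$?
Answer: $-11480$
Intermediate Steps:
$V{\left(l \right)} = 2 - \left(3 + l\right) \left(6 + l\right)$
$- 2870 V{\left(-5 \right)} = - 2870 \left(-16 - \left(-5\right)^{2} - -45\right) = - 2870 \left(-16 - 25 + 45\right) = \left(-2870\right) 4 = -11480$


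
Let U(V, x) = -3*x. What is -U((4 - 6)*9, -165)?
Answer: -495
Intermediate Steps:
-U((4 - 6)*9, -165) = -(-3)*(-165) = -1*495 = -495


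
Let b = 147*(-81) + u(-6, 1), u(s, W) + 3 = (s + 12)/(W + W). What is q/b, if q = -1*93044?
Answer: 13292/1701 ≈ 7.8142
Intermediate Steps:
q = -93044
u(s, W) = -3 + (12 + s)/(2*W) (u(s, W) = -3 + (s + 12)/(W + W) = -3 + (12 + s)/((2*W)) = -3 + (12 + s)*(1/(2*W)) = -3 + (12 + s)/(2*W))
b = -11907 (b = 147*(-81) + (1/2)*(12 - 6 - 6*1)/1 = -11907 + (1/2)*1*(12 - 6 - 6) = -11907 + (1/2)*1*0 = -11907 + 0 = -11907)
q/b = -93044/(-11907) = -93044*(-1/11907) = 13292/1701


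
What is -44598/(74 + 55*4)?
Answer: -7433/49 ≈ -151.69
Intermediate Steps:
-44598/(74 + 55*4) = -44598/(74 + 220) = -44598/294 = -44598*1/294 = -7433/49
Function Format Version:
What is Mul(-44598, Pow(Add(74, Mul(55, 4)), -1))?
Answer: Rational(-7433, 49) ≈ -151.69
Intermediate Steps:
Mul(-44598, Pow(Add(74, Mul(55, 4)), -1)) = Mul(-44598, Pow(Add(74, 220), -1)) = Mul(-44598, Pow(294, -1)) = Mul(-44598, Rational(1, 294)) = Rational(-7433, 49)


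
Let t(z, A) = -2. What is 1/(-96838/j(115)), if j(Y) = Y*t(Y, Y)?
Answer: 115/48419 ≈ 0.0023751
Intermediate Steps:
j(Y) = -2*Y (j(Y) = Y*(-2) = -2*Y)
1/(-96838/j(115)) = 1/(-96838/((-2*115))) = 1/(-96838/(-230)) = 1/(-96838*(-1/230)) = 1/(48419/115) = 115/48419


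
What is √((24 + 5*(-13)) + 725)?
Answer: 6*√19 ≈ 26.153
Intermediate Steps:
√((24 + 5*(-13)) + 725) = √((24 - 65) + 725) = √(-41 + 725) = √684 = 6*√19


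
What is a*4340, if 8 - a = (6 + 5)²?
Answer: -490420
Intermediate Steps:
a = -113 (a = 8 - (6 + 5)² = 8 - 1*11² = 8 - 1*121 = 8 - 121 = -113)
a*4340 = -113*4340 = -490420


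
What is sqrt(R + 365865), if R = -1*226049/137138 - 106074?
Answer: sqrt(4885814443844042)/137138 ≈ 509.70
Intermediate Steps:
R = -14547002261/137138 (R = -226049*1/137138 - 106074 = -226049/137138 - 106074 = -14547002261/137138 ≈ -1.0608e+5)
sqrt(R + 365865) = sqrt(-14547002261/137138 + 365865) = sqrt(35626992109/137138) = sqrt(4885814443844042)/137138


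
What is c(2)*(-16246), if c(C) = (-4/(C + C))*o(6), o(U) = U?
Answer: 97476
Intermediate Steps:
c(C) = -12/C (c(C) = -4/(C + C)*6 = -4*1/(2*C)*6 = -2/C*6 = -12/C)
c(2)*(-16246) = -12/2*(-16246) = -12*1/2*(-16246) = -6*(-16246) = 97476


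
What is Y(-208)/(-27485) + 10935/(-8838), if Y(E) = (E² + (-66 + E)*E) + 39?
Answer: -26376793/5398054 ≈ -4.8864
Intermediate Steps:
Y(E) = 39 + E² + E*(-66 + E) (Y(E) = (E² + E*(-66 + E)) + 39 = 39 + E² + E*(-66 + E))
Y(-208)/(-27485) + 10935/(-8838) = (39 - 66*(-208) + 2*(-208)²)/(-27485) + 10935/(-8838) = (39 + 13728 + 2*43264)*(-1/27485) + 10935*(-1/8838) = (39 + 13728 + 86528)*(-1/27485) - 1215/982 = 100295*(-1/27485) - 1215/982 = -20059/5497 - 1215/982 = -26376793/5398054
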